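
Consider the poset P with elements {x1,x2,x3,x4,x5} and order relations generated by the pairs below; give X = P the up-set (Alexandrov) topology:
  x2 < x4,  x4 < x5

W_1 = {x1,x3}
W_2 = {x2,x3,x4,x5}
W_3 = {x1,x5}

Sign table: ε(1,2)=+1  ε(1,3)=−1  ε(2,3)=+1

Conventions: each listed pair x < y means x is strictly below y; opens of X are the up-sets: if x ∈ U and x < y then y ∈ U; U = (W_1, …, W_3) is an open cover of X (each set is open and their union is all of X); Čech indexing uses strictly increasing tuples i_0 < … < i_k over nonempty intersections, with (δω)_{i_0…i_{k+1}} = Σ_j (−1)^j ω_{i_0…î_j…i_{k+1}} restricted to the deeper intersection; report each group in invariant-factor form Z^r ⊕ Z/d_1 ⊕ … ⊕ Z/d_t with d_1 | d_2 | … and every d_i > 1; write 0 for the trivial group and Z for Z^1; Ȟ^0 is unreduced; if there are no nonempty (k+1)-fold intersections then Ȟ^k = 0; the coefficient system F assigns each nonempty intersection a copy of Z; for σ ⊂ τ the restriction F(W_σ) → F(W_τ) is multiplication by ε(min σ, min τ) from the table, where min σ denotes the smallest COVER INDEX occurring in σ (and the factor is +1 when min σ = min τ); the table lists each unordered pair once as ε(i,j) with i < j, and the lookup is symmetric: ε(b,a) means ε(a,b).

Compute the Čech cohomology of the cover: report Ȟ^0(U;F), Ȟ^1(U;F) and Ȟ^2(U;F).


cover nerve:
  W12={x3} W13={x1} W23={x5}
C dims 3,3; δ0: rk 3, SNF 1^2·2
Ȟ^0: (3−3)−0=0 ⇒ 0
Ȟ^1: (3−0)−3=0 plus torsion [2] ⇒ Z/2
Ȟ^2: (0−0)−0=0 ⇒ 0

Ȟ^0 = 0; Ȟ^1 = Z/2; Ȟ^2 = 0


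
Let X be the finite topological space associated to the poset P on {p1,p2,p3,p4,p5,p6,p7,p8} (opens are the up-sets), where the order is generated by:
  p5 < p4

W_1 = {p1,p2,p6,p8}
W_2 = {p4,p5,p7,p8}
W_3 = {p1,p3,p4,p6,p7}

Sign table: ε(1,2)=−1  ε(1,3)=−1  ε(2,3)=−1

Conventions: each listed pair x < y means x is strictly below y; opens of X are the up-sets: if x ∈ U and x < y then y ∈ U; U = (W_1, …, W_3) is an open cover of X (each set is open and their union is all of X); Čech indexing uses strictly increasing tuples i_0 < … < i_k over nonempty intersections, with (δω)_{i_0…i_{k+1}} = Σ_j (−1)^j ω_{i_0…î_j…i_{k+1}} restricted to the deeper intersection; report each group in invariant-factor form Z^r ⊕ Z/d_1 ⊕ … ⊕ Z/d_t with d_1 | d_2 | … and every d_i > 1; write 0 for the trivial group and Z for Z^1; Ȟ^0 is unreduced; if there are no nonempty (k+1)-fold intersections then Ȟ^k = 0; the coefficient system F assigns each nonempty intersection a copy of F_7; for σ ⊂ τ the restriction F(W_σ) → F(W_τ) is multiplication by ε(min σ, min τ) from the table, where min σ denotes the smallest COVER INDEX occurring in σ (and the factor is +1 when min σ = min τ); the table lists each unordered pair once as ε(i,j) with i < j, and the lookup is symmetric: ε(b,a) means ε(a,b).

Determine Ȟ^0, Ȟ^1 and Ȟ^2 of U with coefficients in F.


Ȟ^0 ≅ 0, Ȟ^1 ≅ 0, Ȟ^2 ≅ 0

intersection data:
  W12={p8} W13={p1,p6} W23={p4,p7}
C dims 3,3; δ0: rk_F7 3
Ȟ^0 = (3 − 3) − 0 = 0, so Ȟ^0 ≅ 0
Ȟ^1 = (3 − 0) − 3 = 0, so Ȟ^1 ≅ 0
Ȟ^2 = (0 − 0) − 0 = 0, so Ȟ^2 ≅ 0


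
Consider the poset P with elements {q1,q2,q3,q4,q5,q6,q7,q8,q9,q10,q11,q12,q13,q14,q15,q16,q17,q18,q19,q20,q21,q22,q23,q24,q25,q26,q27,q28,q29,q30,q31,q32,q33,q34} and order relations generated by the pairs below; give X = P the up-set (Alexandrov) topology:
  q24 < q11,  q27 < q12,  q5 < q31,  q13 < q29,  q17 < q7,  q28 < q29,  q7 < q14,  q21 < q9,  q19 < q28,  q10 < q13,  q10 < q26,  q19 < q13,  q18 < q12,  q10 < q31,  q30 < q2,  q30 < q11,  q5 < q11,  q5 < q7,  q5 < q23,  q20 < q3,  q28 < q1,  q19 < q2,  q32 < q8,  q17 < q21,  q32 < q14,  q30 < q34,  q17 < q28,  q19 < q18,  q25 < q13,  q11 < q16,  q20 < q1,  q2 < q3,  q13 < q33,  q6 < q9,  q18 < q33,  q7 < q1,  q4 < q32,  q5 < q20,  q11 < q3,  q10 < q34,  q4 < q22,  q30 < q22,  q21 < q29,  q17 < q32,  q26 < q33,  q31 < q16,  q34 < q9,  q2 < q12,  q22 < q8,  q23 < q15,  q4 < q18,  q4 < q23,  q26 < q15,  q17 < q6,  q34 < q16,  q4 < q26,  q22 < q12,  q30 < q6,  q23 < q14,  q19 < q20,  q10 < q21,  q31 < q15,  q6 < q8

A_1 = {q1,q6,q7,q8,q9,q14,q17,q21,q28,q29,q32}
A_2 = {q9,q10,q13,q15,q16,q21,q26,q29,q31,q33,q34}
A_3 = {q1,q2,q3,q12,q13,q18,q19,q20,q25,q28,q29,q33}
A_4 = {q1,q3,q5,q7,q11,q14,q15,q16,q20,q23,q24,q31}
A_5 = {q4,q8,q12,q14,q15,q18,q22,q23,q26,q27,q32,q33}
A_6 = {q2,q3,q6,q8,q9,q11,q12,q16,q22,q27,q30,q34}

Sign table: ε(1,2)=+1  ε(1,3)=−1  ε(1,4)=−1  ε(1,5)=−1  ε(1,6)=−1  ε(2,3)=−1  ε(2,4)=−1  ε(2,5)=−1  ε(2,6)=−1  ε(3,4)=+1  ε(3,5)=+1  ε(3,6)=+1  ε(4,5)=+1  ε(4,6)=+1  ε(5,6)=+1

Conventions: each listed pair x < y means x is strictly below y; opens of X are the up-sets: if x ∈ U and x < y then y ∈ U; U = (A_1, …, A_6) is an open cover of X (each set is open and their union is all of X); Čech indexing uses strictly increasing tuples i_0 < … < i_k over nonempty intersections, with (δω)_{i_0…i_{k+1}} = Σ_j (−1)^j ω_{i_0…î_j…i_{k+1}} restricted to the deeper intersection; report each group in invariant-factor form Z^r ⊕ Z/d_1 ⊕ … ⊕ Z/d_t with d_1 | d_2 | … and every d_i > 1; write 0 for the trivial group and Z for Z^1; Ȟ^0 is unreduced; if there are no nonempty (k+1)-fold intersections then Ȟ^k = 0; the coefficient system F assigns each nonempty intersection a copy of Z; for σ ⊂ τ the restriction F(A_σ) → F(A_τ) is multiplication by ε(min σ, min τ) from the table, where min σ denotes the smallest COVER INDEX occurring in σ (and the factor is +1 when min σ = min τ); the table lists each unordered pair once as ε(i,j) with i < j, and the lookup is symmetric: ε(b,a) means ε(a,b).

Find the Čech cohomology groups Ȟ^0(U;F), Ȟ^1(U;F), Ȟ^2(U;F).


nerve of the cover:
  A12={q9,q21,q29} A13={q1,q28,q29} A14={q1,q7,q14} A15={q8,q14,q32} A16={q6,q8,q9} A23={q13,q29,q33} A24={q15,q16,q31} A25={q15,q26,q33} A26={q9,q16,q34} A34={q1,q3,q20} A35={q12,q18,q33} A36={q2,q3,q12} A45={q14,q15,q23} A46={q3,q11,q16} A56={q8,q12,q22,q27}
  A123={q29} A126={q9} A134={q1} A145={q14} A156={q8} A235={q33} A245={q15} A246={q16} A346={q3} A356={q12}
C dims 6,15,10; δ0: rk 5, SNF 1^5; δ1: rk 10, SNF 1^9·2
Ȟ^0 = (6 − 5) − 0 = 1, so Ȟ^0 ≅ Z
Ȟ^1 = (15 − 10) − 5 = 0, so Ȟ^1 ≅ 0
Ȟ^2 = (10 − 0) − 10 = 0 plus torsion [2], so Ȟ^2 ≅ Z/2

Ȟ^0 ≅ Z, Ȟ^1 ≅ 0 and Ȟ^2 ≅ Z/2


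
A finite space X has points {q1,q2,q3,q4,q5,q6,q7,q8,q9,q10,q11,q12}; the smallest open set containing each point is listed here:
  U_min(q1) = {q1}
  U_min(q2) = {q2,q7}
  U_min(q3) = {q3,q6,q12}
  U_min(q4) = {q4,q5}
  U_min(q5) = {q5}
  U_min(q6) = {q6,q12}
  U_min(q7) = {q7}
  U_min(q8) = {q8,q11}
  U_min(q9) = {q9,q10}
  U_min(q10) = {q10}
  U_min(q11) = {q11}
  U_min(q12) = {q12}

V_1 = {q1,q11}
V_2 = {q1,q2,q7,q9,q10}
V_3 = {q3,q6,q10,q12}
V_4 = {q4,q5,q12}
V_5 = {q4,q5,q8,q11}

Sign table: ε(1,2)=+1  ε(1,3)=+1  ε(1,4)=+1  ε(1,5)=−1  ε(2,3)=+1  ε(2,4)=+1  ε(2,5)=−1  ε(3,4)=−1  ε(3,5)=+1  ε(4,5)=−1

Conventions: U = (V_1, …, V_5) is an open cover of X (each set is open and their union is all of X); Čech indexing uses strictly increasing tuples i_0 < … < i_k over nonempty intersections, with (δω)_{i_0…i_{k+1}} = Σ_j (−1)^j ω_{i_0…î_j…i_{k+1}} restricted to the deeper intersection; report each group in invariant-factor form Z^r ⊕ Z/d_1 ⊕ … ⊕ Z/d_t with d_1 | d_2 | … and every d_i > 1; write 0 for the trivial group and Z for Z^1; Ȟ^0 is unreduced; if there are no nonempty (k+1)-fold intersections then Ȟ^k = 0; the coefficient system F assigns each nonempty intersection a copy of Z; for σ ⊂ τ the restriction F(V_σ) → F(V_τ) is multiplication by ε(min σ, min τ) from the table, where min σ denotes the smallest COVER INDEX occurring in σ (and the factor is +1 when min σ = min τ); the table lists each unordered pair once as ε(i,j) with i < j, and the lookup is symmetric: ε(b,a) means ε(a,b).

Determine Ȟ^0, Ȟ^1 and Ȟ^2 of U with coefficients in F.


Ȟ^0(U;F) ≅ 0; Ȟ^1(U;F) ≅ Z/2; Ȟ^2(U;F) ≅ 0

intersection data:
  V12={q1} V15={q11} V23={q10} V34={q12} V45={q4,q5}
C dims 5,5; δ0: rk 5, SNF 1^4·2
Ȟ^0 = (5 − 5) − 0 = 0, so Ȟ^0 ≅ 0
Ȟ^1 = (5 − 0) − 5 = 0 plus torsion [2], so Ȟ^1 ≅ Z/2
Ȟ^2 = (0 − 0) − 0 = 0, so Ȟ^2 ≅ 0


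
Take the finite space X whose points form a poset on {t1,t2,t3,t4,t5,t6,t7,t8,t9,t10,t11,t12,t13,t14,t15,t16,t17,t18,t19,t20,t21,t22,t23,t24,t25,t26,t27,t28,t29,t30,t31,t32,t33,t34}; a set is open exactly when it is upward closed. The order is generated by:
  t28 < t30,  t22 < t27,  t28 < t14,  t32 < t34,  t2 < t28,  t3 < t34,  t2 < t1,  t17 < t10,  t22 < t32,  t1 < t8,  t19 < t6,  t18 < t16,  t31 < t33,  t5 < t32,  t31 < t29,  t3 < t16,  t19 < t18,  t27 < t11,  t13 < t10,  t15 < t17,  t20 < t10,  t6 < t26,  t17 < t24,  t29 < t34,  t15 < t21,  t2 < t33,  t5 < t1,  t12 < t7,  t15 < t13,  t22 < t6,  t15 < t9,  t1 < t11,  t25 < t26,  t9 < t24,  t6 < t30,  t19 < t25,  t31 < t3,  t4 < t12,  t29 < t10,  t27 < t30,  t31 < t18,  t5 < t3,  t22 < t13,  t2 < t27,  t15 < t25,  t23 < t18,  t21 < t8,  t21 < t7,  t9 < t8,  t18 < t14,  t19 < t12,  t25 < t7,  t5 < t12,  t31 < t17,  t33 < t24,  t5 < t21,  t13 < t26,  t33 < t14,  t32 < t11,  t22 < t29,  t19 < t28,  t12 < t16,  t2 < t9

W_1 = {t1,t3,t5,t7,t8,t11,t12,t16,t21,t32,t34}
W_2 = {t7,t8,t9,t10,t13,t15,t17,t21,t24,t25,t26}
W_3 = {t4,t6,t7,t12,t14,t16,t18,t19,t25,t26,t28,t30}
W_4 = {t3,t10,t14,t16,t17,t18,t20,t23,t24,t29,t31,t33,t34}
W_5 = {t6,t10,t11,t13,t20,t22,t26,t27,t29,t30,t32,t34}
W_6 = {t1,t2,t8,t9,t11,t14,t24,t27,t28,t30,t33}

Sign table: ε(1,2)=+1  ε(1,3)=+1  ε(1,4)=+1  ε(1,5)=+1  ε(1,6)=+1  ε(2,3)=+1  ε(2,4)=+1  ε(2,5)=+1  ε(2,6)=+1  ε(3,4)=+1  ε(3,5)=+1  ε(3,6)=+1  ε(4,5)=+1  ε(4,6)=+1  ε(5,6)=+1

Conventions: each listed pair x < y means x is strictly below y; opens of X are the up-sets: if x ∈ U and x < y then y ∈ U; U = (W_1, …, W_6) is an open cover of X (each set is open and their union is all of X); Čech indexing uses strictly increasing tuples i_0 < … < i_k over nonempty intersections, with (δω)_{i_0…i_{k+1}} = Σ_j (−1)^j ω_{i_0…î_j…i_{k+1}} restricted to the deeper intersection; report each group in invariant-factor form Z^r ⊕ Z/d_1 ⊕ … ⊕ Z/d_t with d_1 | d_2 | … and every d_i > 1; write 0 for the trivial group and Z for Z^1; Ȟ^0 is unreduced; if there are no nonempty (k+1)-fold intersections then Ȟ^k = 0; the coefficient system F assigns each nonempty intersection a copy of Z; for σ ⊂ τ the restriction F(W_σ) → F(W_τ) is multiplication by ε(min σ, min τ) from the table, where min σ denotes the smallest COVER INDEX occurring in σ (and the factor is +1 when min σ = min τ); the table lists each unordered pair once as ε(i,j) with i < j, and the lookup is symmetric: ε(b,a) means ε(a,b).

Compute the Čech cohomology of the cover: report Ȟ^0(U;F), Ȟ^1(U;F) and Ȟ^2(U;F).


intersection data:
  W12={t7,t8,t21} W13={t7,t12,t16} W14={t3,t16,t34} W15={t11,t32,t34} W16={t1,t8,t11} W23={t7,t25,t26} W24={t10,t17,t24} W25={t10,t13,t26} W26={t8,t9,t24} W34={t14,t16,t18} W35={t6,t26,t30} W36={t14,t28,t30} W45={t10,t20,t29,t34} W46={t14,t24,t33} W56={t11,t27,t30}
  W123={t7} W126={t8} W134={t16} W145={t34} W156={t11} W235={t26} W245={t10} W246={t24} W346={t14} W356={t30}
C dims 6,15,10; δ0: rk 5, SNF 1^5; δ1: rk 10, SNF 1^9·2
Ȟ^0 = (6 − 5) − 0 = 1, so Ȟ^0 ≅ Z
Ȟ^1 = (15 − 10) − 5 = 0, so Ȟ^1 ≅ 0
Ȟ^2 = (10 − 0) − 10 = 0 plus torsion [2], so Ȟ^2 ≅ Z/2

Ȟ^0 ≅ Z; Ȟ^1 ≅ 0; Ȟ^2 ≅ Z/2


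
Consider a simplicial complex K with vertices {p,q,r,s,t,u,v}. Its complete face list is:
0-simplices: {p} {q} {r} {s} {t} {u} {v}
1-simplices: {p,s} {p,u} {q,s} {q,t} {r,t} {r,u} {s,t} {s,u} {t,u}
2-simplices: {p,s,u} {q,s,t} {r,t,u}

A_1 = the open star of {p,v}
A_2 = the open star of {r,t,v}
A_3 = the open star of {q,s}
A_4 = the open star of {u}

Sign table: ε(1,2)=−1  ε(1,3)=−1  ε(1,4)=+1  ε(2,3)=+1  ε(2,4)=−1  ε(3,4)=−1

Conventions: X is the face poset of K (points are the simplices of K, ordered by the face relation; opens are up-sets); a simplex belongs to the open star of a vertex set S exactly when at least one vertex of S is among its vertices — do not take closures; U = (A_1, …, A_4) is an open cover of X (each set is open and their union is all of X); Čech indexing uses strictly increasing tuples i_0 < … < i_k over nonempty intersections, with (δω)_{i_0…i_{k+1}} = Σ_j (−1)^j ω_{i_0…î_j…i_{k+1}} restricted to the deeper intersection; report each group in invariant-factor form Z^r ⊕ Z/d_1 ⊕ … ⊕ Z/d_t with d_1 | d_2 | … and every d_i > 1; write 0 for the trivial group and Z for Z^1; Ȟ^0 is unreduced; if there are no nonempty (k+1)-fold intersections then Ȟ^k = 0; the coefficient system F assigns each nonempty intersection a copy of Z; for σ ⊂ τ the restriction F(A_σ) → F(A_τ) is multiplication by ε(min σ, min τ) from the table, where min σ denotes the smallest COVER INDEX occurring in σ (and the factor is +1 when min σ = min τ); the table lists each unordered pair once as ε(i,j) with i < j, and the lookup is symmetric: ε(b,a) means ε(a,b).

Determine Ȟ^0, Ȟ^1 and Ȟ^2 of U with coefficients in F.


Ȟ^0 ≅ Z,  Ȟ^1 ≅ Z^2,  Ȟ^2 ≅ 0

nerve of the cover:
  A1={{p},{v},{p,s},{p,u},{p,s,u}} A2={{r},{t},{v},{q,t},{r,t},{r,u},{s,t},{t,u},{q,s,t},{r,t,u}} A3={{q},{s},{p,s},{q,s},{q,t},{s,t},{s,u},{p,s,u},{q,s,t}} A4={{u},{p,u},{r,u},{s,u},{t,u},{p,s,u},{r,t,u}}
  A12={{v}} A13={{p,s},{p,s,u}} A14={{p,u},{p,s,u}} A23={{q,t},{s,t},{q,s,t}} A24={{r,u},{t,u},{r,t,u}} A34={{s,u},{p,s,u}}
  A134={{p,s,u}}
C dims 4,6,1; δ0: rk 3, SNF 1^3; δ1: rk 1, SNF 1^1
Ȟ^0 = (4 − 3) − 0 = 1, so Ȟ^0 ≅ Z
Ȟ^1 = (6 − 1) − 3 = 2, so Ȟ^1 ≅ Z^2
Ȟ^2 = (1 − 0) − 1 = 0, so Ȟ^2 ≅ 0


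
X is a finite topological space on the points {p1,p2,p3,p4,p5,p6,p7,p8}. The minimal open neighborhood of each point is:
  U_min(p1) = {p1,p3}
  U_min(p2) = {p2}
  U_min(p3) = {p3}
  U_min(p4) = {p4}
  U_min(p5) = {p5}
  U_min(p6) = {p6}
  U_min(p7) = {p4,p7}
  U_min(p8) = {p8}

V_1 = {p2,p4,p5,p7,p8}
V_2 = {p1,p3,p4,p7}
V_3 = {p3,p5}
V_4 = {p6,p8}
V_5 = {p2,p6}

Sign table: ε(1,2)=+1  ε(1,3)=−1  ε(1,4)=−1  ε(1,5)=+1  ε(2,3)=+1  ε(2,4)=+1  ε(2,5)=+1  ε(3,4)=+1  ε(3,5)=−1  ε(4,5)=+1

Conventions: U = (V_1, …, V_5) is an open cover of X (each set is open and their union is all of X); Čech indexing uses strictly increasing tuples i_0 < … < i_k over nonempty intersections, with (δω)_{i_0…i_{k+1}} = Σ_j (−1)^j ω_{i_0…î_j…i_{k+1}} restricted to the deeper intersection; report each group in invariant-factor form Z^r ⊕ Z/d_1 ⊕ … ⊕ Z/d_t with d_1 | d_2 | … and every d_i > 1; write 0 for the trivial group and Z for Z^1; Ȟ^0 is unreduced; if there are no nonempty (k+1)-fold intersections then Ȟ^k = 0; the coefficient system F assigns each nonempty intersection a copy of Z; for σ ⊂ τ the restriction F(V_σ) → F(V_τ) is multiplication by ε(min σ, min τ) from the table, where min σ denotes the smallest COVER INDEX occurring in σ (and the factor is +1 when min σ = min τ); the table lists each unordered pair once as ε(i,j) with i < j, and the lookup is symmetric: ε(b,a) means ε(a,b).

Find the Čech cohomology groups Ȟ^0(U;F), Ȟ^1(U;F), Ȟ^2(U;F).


nonempty overlaps:
  V12={p4,p7} V13={p5} V14={p8} V15={p2} V23={p3} V45={p6}
C dims 5,6; δ0: rk 5, SNF 1^4·2
degree 0: 5−5−0 = 0 → Ȟ^0 ≅ 0
degree 1: 6−0−5 = 1 plus torsion [2] → Ȟ^1 ≅ Z ⊕ Z/2
degree 2: 0−0−0 = 0 → Ȟ^2 ≅ 0

Ȟ^0(U;F) ≅ 0, Ȟ^1(U;F) ≅ Z ⊕ Z/2 and Ȟ^2(U;F) ≅ 0


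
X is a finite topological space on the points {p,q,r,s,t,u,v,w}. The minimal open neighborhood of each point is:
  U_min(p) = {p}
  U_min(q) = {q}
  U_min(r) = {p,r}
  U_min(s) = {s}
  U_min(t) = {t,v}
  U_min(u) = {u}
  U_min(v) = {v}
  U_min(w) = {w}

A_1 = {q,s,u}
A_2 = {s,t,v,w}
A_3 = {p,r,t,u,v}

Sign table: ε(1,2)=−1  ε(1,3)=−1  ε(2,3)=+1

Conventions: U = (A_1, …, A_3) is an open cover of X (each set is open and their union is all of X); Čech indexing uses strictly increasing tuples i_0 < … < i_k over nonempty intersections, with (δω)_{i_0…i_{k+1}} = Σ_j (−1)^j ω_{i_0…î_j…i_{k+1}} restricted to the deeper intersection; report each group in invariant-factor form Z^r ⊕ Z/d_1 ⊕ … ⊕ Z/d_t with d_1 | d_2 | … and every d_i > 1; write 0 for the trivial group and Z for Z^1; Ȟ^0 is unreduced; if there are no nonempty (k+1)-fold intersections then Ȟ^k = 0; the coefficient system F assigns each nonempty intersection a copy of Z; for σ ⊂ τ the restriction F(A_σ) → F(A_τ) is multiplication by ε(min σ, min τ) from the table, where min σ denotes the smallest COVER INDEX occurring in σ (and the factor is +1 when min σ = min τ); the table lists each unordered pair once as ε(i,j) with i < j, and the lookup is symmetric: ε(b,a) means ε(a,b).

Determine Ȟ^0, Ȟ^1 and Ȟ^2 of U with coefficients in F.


nonempty overlaps:
  A12={s} A13={u} A23={t,v}
C dims 3,3; δ0: rk 2, SNF 1^2
degree 0: 3−2−0 = 1 → Ȟ^0 ≅ Z
degree 1: 3−0−2 = 1 → Ȟ^1 ≅ Z
degree 2: 0−0−0 = 0 → Ȟ^2 ≅ 0

Ȟ^0 ≅ Z; Ȟ^1 ≅ Z; Ȟ^2 ≅ 0


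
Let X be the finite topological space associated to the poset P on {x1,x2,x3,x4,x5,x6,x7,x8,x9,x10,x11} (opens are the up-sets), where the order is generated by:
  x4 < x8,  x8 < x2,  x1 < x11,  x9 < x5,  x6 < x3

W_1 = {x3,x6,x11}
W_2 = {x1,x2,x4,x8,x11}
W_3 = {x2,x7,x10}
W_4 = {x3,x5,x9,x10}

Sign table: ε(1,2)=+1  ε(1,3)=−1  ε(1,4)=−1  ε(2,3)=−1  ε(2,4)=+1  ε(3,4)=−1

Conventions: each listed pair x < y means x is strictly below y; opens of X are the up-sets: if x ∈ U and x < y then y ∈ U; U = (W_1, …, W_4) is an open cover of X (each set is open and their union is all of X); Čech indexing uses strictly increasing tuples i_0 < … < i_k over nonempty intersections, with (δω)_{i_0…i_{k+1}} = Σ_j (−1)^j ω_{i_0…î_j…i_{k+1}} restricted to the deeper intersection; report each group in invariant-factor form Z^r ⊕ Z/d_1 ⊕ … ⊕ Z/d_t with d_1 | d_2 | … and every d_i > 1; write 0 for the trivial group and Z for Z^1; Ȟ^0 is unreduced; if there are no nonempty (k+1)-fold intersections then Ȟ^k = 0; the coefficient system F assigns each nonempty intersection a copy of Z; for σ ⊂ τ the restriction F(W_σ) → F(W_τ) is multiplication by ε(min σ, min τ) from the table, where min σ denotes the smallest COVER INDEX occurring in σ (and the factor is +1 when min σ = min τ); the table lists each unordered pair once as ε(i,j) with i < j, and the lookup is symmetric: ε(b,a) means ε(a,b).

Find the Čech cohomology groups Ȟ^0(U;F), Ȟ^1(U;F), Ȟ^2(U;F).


Ȟ^0(U;F) ≅ 0, Ȟ^1(U;F) ≅ Z/2, Ȟ^2(U;F) ≅ 0

nerve of the cover:
  W12={x11} W14={x3} W23={x2} W34={x10}
C dims 4,4; δ0: rk 4, SNF 1^3·2
Ȟ^0 = (4 − 4) − 0 = 0, so Ȟ^0 ≅ 0
Ȟ^1 = (4 − 0) − 4 = 0 plus torsion [2], so Ȟ^1 ≅ Z/2
Ȟ^2 = (0 − 0) − 0 = 0, so Ȟ^2 ≅ 0


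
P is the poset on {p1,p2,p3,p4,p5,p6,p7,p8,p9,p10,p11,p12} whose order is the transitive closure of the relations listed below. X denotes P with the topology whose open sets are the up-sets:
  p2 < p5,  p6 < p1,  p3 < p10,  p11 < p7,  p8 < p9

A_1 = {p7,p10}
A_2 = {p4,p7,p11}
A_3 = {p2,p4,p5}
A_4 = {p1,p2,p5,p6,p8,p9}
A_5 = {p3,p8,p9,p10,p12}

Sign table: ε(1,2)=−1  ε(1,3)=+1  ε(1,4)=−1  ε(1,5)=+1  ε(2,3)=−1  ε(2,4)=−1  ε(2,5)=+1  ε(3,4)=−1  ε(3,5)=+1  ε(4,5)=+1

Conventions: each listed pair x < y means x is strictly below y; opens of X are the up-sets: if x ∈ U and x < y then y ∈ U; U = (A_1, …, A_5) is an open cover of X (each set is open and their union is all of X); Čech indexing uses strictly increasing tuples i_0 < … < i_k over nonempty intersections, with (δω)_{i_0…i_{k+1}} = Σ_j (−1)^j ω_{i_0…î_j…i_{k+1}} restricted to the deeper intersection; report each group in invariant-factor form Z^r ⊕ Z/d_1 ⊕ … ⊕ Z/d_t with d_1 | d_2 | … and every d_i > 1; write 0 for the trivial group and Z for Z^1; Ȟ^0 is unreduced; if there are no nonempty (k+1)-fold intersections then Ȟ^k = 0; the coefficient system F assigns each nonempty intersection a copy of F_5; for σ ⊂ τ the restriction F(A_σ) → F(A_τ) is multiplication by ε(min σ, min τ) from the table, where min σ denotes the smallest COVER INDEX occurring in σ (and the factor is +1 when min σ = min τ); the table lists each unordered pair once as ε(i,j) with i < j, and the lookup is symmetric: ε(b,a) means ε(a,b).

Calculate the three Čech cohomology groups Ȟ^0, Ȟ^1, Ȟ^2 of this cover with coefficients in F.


nerve of the cover:
  A12={p7} A15={p10} A23={p4} A34={p2,p5} A45={p8,p9}
C dims 5,5; δ0: rk_F5 5
Ȟ^0 = (5 − 5) − 0 = 0, so Ȟ^0 ≅ 0
Ȟ^1 = (5 − 0) − 5 = 0, so Ȟ^1 ≅ 0
Ȟ^2 = (0 − 0) − 0 = 0, so Ȟ^2 ≅ 0

Ȟ^0(U;F) ≅ 0, Ȟ^1(U;F) ≅ 0 and Ȟ^2(U;F) ≅ 0


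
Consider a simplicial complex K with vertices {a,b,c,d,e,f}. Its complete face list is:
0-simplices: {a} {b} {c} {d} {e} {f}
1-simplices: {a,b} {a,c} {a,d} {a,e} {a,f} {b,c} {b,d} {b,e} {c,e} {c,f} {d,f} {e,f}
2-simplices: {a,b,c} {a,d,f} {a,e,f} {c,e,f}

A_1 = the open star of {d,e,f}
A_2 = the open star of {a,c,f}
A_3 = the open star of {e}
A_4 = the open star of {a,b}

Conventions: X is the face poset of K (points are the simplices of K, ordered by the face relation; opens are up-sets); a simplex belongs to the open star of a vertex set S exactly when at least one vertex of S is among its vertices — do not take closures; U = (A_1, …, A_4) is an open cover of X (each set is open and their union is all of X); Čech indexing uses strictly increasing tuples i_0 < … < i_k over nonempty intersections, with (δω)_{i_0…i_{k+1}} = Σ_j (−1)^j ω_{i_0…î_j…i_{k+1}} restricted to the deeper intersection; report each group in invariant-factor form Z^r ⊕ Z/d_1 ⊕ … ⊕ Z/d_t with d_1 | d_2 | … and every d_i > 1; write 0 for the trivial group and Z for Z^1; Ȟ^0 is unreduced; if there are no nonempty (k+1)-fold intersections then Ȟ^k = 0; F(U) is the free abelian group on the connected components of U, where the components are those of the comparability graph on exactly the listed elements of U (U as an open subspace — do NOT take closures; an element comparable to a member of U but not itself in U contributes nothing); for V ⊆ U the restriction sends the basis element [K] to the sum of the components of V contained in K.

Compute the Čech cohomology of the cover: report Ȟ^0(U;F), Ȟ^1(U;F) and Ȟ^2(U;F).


nerve of the cover:
  A1={{d},{e},{f},{a,d},{a,e},{a,f},{b,d},{b,e},{c,e},{c,f},{d,f},{e,f},{a,d,f},{a,e,f},{c,e,f}} A2={{a},{c},{f},{a,b},{a,c},{a,d},{a,e},{a,f},{b,c},{c,e},{c,f},{d,f},{e,f},{a,b,c},{a,d,f},{a,e,f},{c,e,f}} A3={{e},{a,e},{b,e},{c,e},{e,f},{a,e,f},{c,e,f}} A4={{a},{b},{a,b},{a,c},{a,d},{a,e},{a,f},{b,c},{b,d},{b,e},{a,b,c},{a,d,f},{a,e,f}}
  A12={{f},{a,d},{a,e},{a,f},{c,e},{c,f},{d,f},{e,f},{a,d,f},{a,e,f},{c,e,f}} A13={{e},{a,e},{b,e},{c,e},{e,f},{a,e,f},{c,e,f}} A14={{a,d},{a,e},{a,f},{b,d},{b,e},{a,d,f},{a,e,f}} A23={{a,e},{c,e},{e,f},{a,e,f},{c,e,f}} A24={{a},{a,b},{a,c},{a,d},{a,e},{a,f},{b,c},{a,b,c},{a,d,f},{a,e,f}} A34={{a,e},{b,e},{a,e,f}}
  A123={{a,e},{c,e},{e,f},{a,e,f},{c,e,f}} A124={{a,d},{a,e},{a,f},{a,d,f},{a,e,f}} A134={{a,e},{b,e},{a,e,f}} A234={{a,e},{a,e,f}}
  A1234={{a,e},{a,e,f}}
components per intersection:
  A1: {{d},{e},{f},{a,d},{a,e},{a,f},{b,d},{b,e},{c,e},{c,f},{d,f},{e,f},{a,d,f},{a,e,f},{c,e,f}}
  A2: {{a},{c},{f},{a,b},{a,c},{a,d},{a,e},{a,f},{b,c},{c,e},{c,f},{d,f},{e,f},{a,b,c},{a,d,f},{a,e,f},{c,e,f}}
  A3: {{e},{a,e},{b,e},{c,e},{e,f},{a,e,f},{c,e,f}}
  A4: {{a},{b},{a,b},{a,c},{a,d},{a,e},{a,f},{b,c},{b,d},{b,e},{a,b,c},{a,d,f},{a,e,f}}
  A12: {{f},{a,d},{a,e},{a,f},{c,e},{c,f},{d,f},{e,f},{a,d,f},{a,e,f},{c,e,f}}
  A13: {{e},{a,e},{b,e},{c,e},{e,f},{a,e,f},{c,e,f}}
  A14: {{a,d},{a,e},{a,f},{a,d,f},{a,e,f}} {{b,d}} {{b,e}}
  A23: {{a,e},{c,e},{e,f},{a,e,f},{c,e,f}}
  A24: {{a},{a,b},{a,c},{a,d},{a,e},{a,f},{b,c},{a,b,c},{a,d,f},{a,e,f}}
  A34: {{a,e},{a,e,f}} {{b,e}}
  A123: {{a,e},{c,e},{e,f},{a,e,f},{c,e,f}}
  A124: {{a,d},{a,e},{a,f},{a,d,f},{a,e,f}}
  A134: {{a,e},{a,e,f}} {{b,e}}
  A234: {{a,e},{a,e,f}}
  A1234: {{a,e},{a,e,f}}
C dims 4,9,5,1; δ0: rk 3, SNF 1^3; δ1: rk 4, SNF 1^4; δ2: rk 1, SNF 1^1
Ȟ^0 = (4 − 3) − 0 = 1, so Ȟ^0 ≅ Z
Ȟ^1 = (9 − 4) − 3 = 2, so Ȟ^1 ≅ Z^2
Ȟ^2 = (5 − 1) − 4 = 0, so Ȟ^2 ≅ 0

Ȟ^0 ≅ Z, Ȟ^1 ≅ Z^2, Ȟ^2 ≅ 0


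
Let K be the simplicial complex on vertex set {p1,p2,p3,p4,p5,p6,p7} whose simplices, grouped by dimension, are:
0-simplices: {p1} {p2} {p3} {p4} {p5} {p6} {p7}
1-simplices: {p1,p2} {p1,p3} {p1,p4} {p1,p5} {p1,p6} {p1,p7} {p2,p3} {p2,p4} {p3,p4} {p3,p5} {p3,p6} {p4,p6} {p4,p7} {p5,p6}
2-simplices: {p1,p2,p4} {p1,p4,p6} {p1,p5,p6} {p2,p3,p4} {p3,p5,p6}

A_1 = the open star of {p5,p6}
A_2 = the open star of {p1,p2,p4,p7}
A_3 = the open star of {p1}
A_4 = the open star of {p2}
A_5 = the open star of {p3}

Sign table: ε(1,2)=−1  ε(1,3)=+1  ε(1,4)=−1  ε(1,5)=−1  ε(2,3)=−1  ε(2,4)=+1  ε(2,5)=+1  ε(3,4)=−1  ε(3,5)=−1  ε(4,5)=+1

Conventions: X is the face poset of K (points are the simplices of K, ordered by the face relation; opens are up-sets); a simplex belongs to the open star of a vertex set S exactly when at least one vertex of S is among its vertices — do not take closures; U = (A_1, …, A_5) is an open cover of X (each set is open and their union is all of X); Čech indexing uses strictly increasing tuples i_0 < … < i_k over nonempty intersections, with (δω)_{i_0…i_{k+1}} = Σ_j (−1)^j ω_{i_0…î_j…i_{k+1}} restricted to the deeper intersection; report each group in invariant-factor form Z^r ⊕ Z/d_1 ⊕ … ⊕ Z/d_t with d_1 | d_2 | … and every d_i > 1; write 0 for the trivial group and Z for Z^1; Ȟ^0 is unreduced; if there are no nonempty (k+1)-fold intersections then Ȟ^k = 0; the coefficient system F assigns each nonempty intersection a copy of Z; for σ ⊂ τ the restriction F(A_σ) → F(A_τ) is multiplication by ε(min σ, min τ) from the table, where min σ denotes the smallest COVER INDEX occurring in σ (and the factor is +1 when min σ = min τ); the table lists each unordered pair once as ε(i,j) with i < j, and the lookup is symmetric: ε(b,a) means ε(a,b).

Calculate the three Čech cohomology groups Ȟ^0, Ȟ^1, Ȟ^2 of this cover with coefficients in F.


Ȟ^0(U;F) ≅ Z, Ȟ^1(U;F) ≅ Z, Ȟ^2(U;F) ≅ 0

nerve simplices:
  A1={{p5},{p6},{p1,p5},{p1,p6},{p3,p5},{p3,p6},{p4,p6},{p5,p6},{p1,p4,p6},{p1,p5,p6},{p3,p5,p6}} A2={{p1},{p2},{p4},{p7},{p1,p2},{p1,p3},{p1,p4},{p1,p5},{p1,p6},{p1,p7},{p2,p3},{p2,p4},{p3,p4},{p4,p6},{p4,p7},{p1,p2,p4},{p1,p4,p6},{p1,p5,p6},{p2,p3,p4}} A3={{p1},{p1,p2},{p1,p3},{p1,p4},{p1,p5},{p1,p6},{p1,p7},{p1,p2,p4},{p1,p4,p6},{p1,p5,p6}} A4={{p2},{p1,p2},{p2,p3},{p2,p4},{p1,p2,p4},{p2,p3,p4}} A5={{p3},{p1,p3},{p2,p3},{p3,p4},{p3,p5},{p3,p6},{p2,p3,p4},{p3,p5,p6}}
  A12={{p1,p5},{p1,p6},{p4,p6},{p1,p4,p6},{p1,p5,p6}} A13={{p1,p5},{p1,p6},{p1,p4,p6},{p1,p5,p6}} A15={{p3,p5},{p3,p6},{p3,p5,p6}} A23={{p1},{p1,p2},{p1,p3},{p1,p4},{p1,p5},{p1,p6},{p1,p7},{p1,p2,p4},{p1,p4,p6},{p1,p5,p6}} A24={{p2},{p1,p2},{p2,p3},{p2,p4},{p1,p2,p4},{p2,p3,p4}} A25={{p1,p3},{p2,p3},{p3,p4},{p2,p3,p4}} A34={{p1,p2},{p1,p2,p4}} A35={{p1,p3}} A45={{p2,p3},{p2,p3,p4}}
  A123={{p1,p5},{p1,p6},{p1,p4,p6},{p1,p5,p6}} A234={{p1,p2},{p1,p2,p4}} A235={{p1,p3}} A245={{p2,p3},{p2,p3,p4}}
C dims 5,9,4; δ0: rk 4, SNF 1^4; δ1: rk 4, SNF 1^4
degree 0: 5−4−0 = 1 → Ȟ^0 ≅ Z
degree 1: 9−4−4 = 1 → Ȟ^1 ≅ Z
degree 2: 4−0−4 = 0 → Ȟ^2 ≅ 0


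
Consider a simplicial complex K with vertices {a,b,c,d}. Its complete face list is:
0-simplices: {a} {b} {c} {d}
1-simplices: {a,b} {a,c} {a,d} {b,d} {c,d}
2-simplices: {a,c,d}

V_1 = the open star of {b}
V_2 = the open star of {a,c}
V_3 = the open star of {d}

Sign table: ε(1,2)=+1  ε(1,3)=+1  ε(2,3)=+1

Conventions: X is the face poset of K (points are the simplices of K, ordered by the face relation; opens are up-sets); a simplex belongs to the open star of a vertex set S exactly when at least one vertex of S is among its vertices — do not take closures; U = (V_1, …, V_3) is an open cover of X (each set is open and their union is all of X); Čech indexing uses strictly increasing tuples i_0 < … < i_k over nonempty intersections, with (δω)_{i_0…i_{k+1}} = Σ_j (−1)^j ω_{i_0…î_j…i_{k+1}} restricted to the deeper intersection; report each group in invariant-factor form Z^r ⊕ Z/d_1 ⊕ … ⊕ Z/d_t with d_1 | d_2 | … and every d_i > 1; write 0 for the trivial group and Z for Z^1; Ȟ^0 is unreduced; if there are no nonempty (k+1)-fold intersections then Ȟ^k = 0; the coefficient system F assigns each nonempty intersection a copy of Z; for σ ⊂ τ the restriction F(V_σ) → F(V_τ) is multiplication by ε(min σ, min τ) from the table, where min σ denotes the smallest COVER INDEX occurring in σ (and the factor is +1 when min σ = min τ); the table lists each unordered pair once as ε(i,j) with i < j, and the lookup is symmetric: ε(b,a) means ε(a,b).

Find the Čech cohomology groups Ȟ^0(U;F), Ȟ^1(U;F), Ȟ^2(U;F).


nonempty intersections:
  V1={{b},{a,b},{b,d}} V2={{a},{c},{a,b},{a,c},{a,d},{c,d},{a,c,d}} V3={{d},{a,d},{b,d},{c,d},{a,c,d}}
  V12={{a,b}} V13={{b,d}} V23={{a,d},{c,d},{a,c,d}}
C dims 3,3; δ0: rk 2, SNF 1^2
Ȟ^0: (3−2)−0=1 ⇒ Z
Ȟ^1: (3−0)−2=1 ⇒ Z
Ȟ^2: (0−0)−0=0 ⇒ 0

Ȟ^0(U;F) ≅ Z; Ȟ^1(U;F) ≅ Z; Ȟ^2(U;F) ≅ 0


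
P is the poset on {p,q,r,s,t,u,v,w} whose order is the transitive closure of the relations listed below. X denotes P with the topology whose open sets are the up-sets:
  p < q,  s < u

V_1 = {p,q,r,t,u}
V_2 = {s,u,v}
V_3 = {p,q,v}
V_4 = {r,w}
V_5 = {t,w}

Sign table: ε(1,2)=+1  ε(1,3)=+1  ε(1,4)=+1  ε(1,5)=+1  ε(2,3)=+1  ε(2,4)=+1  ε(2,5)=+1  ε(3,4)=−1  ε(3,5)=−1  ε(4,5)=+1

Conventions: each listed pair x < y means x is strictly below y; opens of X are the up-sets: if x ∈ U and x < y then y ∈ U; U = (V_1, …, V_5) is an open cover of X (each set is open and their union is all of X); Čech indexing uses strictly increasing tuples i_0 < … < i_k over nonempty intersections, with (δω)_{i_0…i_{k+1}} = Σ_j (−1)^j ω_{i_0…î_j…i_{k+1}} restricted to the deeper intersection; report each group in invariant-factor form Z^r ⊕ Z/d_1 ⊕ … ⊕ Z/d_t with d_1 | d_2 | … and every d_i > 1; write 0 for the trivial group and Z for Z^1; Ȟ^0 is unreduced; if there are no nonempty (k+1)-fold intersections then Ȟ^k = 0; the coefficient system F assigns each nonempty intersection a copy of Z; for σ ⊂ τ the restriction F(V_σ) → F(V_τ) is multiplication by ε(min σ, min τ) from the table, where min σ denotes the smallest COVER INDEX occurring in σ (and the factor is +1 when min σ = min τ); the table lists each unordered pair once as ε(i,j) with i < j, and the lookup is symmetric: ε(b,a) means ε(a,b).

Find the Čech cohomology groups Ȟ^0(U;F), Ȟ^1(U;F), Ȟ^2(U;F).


Ȟ^0(U;F) ≅ Z, Ȟ^1(U;F) ≅ Z^2, Ȟ^2(U;F) ≅ 0

nonempty overlaps:
  V12={u} V13={p,q} V14={r} V15={t} V23={v} V45={w}
C dims 5,6; δ0: rk 4, SNF 1^4
degree 0: 5−4−0 = 1 → Ȟ^0 ≅ Z
degree 1: 6−0−4 = 2 → Ȟ^1 ≅ Z^2
degree 2: 0−0−0 = 0 → Ȟ^2 ≅ 0


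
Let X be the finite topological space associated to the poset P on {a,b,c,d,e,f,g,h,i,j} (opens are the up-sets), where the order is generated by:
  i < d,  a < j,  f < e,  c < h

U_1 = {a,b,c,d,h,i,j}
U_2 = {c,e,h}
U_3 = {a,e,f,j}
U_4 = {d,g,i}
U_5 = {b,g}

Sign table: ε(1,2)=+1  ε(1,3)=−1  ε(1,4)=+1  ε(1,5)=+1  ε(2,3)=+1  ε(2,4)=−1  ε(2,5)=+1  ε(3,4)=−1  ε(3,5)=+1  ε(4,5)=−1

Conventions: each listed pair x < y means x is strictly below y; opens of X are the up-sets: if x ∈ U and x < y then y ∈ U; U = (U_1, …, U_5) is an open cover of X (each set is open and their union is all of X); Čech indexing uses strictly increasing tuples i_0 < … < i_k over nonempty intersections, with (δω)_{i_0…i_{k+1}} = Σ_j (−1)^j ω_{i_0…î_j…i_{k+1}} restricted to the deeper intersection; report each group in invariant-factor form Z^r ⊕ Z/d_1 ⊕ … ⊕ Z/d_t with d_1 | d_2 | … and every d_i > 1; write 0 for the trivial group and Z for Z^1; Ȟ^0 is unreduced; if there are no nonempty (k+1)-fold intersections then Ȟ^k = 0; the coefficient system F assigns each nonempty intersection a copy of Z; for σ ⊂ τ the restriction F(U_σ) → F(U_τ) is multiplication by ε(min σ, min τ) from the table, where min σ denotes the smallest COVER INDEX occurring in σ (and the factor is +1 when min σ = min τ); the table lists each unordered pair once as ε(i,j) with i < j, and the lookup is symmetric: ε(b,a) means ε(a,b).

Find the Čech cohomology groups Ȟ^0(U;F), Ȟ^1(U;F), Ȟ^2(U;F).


Ȟ^0(U;F) ≅ 0,  Ȟ^1(U;F) ≅ Z ⊕ Z/2,  Ȟ^2(U;F) ≅ 0

cover nerve:
  U12={c,h} U13={a,j} U14={d,i} U15={b} U23={e} U45={g}
C dims 5,6; δ0: rk 5, SNF 1^4·2
Ȟ^0: (5−5)−0=0 ⇒ 0
Ȟ^1: (6−0)−5=1 plus torsion [2] ⇒ Z ⊕ Z/2
Ȟ^2: (0−0)−0=0 ⇒ 0


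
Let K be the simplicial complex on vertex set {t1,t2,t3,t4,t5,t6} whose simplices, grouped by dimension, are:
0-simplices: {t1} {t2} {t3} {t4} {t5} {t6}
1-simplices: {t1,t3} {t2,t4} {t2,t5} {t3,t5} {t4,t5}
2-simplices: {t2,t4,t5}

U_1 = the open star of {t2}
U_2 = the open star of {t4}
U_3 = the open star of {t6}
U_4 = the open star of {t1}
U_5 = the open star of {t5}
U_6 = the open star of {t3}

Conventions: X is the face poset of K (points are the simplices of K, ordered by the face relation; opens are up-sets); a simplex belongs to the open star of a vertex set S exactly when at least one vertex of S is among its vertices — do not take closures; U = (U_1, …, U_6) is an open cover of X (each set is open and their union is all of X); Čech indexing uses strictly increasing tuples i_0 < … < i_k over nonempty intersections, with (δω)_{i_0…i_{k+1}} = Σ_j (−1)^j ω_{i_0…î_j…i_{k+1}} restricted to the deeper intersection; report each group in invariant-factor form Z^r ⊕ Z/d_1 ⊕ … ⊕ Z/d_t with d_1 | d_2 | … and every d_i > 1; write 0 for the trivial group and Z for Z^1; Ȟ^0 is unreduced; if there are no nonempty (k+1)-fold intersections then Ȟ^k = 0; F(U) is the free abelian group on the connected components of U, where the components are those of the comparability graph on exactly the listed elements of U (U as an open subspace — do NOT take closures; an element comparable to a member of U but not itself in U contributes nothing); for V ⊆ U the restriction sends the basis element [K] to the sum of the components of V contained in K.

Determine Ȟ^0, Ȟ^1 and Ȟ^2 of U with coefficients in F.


nerve of the cover:
  U1={{t2},{t2,t4},{t2,t5},{t2,t4,t5}} U2={{t4},{t2,t4},{t4,t5},{t2,t4,t5}} U3={{t6}} U4={{t1},{t1,t3}} U5={{t5},{t2,t5},{t3,t5},{t4,t5},{t2,t4,t5}} U6={{t3},{t1,t3},{t3,t5}}
  U12={{t2,t4},{t2,t4,t5}} U15={{t2,t5},{t2,t4,t5}} U25={{t4,t5},{t2,t4,t5}} U46={{t1,t3}} U56={{t3,t5}}
  U125={{t2,t4,t5}}
components per intersection:
  U1: {{t2},{t2,t4},{t2,t5},{t2,t4,t5}}
  U2: {{t4},{t2,t4},{t4,t5},{t2,t4,t5}}
  U3: {{t6}}
  U4: {{t1},{t1,t3}}
  U5: {{t5},{t2,t5},{t3,t5},{t4,t5},{t2,t4,t5}}
  U6: {{t3},{t1,t3},{t3,t5}}
  U12: {{t2,t4},{t2,t4,t5}}
  U15: {{t2,t5},{t2,t4,t5}}
  U25: {{t4,t5},{t2,t4,t5}}
  U46: {{t1,t3}}
  U56: {{t3,t5}}
  U125: {{t2,t4,t5}}
C dims 6,5,1; δ0: rk 4, SNF 1^4; δ1: rk 1, SNF 1^1
Ȟ^0 = (6 − 4) − 0 = 2, so Ȟ^0 ≅ Z^2
Ȟ^1 = (5 − 1) − 4 = 0, so Ȟ^1 ≅ 0
Ȟ^2 = (1 − 0) − 1 = 0, so Ȟ^2 ≅ 0

Ȟ^0 = Z^2, Ȟ^1 = 0, Ȟ^2 = 0


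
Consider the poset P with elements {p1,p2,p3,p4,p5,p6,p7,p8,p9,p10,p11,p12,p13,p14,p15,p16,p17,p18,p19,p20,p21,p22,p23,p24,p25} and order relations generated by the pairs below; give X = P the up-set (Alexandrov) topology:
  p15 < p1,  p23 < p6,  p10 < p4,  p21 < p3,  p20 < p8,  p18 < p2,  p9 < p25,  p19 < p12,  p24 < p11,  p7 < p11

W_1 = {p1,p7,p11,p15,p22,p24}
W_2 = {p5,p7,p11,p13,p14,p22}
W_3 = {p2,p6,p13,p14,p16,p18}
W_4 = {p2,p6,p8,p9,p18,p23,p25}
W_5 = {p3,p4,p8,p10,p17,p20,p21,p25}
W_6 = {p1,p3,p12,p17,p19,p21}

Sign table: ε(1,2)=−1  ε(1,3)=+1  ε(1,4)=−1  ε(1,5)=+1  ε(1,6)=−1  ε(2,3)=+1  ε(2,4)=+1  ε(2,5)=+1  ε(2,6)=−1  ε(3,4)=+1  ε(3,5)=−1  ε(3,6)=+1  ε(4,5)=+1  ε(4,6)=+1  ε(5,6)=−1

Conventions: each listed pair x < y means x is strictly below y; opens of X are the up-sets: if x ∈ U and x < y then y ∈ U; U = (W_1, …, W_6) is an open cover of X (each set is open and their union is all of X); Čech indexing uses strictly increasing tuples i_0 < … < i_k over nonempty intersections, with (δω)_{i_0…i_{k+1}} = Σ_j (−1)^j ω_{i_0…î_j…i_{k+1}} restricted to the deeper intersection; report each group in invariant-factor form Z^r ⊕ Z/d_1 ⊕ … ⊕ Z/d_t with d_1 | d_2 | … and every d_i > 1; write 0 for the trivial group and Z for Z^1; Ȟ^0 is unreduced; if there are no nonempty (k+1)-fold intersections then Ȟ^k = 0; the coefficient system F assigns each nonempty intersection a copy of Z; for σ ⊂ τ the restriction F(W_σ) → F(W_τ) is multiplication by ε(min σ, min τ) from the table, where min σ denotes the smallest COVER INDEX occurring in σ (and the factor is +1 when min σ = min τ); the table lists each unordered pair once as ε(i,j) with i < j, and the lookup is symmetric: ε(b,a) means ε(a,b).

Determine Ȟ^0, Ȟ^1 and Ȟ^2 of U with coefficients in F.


nerve of the cover:
  W12={p7,p11,p22} W16={p1} W23={p13,p14} W34={p2,p6,p18} W45={p8,p25} W56={p3,p17,p21}
C dims 6,6; δ0: rk 6, SNF 1^5·2
Ȟ^0 = (6 − 6) − 0 = 0, so Ȟ^0 ≅ 0
Ȟ^1 = (6 − 0) − 6 = 0 plus torsion [2], so Ȟ^1 ≅ Z/2
Ȟ^2 = (0 − 0) − 0 = 0, so Ȟ^2 ≅ 0

Ȟ^0 = 0; Ȟ^1 = Z/2; Ȟ^2 = 0


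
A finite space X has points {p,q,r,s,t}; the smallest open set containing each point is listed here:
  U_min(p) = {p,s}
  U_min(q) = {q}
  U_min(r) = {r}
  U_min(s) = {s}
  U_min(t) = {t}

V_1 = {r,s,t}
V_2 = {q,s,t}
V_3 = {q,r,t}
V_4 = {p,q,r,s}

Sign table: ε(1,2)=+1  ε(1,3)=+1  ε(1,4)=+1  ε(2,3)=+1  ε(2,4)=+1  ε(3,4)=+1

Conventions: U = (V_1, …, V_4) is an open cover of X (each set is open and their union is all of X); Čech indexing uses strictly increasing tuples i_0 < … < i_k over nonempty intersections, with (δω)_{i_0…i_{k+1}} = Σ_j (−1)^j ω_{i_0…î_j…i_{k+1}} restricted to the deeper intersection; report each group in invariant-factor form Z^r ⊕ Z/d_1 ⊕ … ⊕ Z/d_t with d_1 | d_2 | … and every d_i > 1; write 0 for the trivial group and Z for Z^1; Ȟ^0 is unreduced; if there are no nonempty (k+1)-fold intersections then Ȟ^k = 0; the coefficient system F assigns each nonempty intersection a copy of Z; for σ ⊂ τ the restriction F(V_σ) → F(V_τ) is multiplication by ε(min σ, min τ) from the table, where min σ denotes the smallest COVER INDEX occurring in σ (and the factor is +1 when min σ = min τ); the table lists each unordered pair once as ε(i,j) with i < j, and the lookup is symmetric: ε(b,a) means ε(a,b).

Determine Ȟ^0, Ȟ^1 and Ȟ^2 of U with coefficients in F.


cover nerve:
  V12={s,t} V13={r,t} V14={r,s} V23={q,t} V24={q,s} V34={q,r}
  V123={t} V124={s} V134={r} V234={q}
C dims 4,6,4; δ0: rk 3, SNF 1^3; δ1: rk 3, SNF 1^3
Ȟ^0: (4−3)−0=1 ⇒ Z
Ȟ^1: (6−3)−3=0 ⇒ 0
Ȟ^2: (4−0)−3=1 ⇒ Z

Ȟ^0 ≅ Z,  Ȟ^1 ≅ 0,  Ȟ^2 ≅ Z


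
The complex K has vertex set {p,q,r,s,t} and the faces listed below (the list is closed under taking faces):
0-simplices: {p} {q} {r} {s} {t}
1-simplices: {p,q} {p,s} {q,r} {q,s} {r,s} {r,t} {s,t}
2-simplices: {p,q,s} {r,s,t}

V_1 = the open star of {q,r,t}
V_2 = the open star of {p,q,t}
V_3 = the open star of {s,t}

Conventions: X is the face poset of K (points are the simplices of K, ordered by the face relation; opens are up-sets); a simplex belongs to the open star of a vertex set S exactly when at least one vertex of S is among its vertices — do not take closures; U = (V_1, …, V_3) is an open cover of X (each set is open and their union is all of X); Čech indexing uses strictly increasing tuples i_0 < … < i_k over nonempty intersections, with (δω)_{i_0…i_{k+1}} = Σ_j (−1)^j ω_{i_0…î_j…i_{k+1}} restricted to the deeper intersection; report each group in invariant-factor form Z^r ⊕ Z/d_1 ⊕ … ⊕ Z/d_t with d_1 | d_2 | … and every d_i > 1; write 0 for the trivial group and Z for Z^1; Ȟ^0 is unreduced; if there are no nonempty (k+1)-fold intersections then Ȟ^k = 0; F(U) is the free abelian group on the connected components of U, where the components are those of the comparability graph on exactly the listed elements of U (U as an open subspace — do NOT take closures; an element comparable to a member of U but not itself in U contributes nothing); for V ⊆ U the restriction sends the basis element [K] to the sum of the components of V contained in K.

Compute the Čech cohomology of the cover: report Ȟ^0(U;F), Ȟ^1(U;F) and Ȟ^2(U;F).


Ȟ^0 = Z; Ȟ^1 = Z; Ȟ^2 = 0

intersection data:
  V1={{q},{r},{t},{p,q},{q,r},{q,s},{r,s},{r,t},{s,t},{p,q,s},{r,s,t}} V2={{p},{q},{t},{p,q},{p,s},{q,r},{q,s},{r,t},{s,t},{p,q,s},{r,s,t}} V3={{s},{t},{p,s},{q,s},{r,s},{r,t},{s,t},{p,q,s},{r,s,t}}
  V12={{q},{t},{p,q},{q,r},{q,s},{r,t},{s,t},{p,q,s},{r,s,t}} V13={{t},{q,s},{r,s},{r,t},{s,t},{p,q,s},{r,s,t}} V23={{t},{p,s},{q,s},{r,t},{s,t},{p,q,s},{r,s,t}}
  V123={{t},{q,s},{r,t},{s,t},{p,q,s},{r,s,t}}
components per intersection:
  V1: {{q},{r},{t},{p,q},{q,r},{q,s},{r,s},{r,t},{s,t},{p,q,s},{r,s,t}}
  V2: {{p},{q},{p,q},{p,s},{q,r},{q,s},{p,q,s}} {{t},{r,t},{s,t},{r,s,t}}
  V3: {{s},{t},{p,s},{q,s},{r,s},{r,t},{s,t},{p,q,s},{r,s,t}}
  V12: {{q},{p,q},{q,r},{q,s},{p,q,s}} {{t},{r,t},{s,t},{r,s,t}}
  V13: {{t},{r,s},{r,t},{s,t},{r,s,t}} {{q,s},{p,q,s}}
  V23: {{t},{r,t},{s,t},{r,s,t}} {{p,s},{q,s},{p,q,s}}
  V123: {{t},{r,t},{s,t},{r,s,t}} {{q,s},{p,q,s}}
C dims 4,6,2; δ0: rk 3, SNF 1^3; δ1: rk 2, SNF 1^2
Ȟ^0 = (4 − 3) − 0 = 1, so Ȟ^0 ≅ Z
Ȟ^1 = (6 − 2) − 3 = 1, so Ȟ^1 ≅ Z
Ȟ^2 = (2 − 0) − 2 = 0, so Ȟ^2 ≅ 0
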